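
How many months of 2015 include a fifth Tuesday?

4

A month has five Tuesdays exactly when Tuesday falls within its first (length − 28) days.
Jan: 31 days, starts Thu → 5 of Thu, Fri, Sat
Feb: 28 days, starts Sun → 5 of (none)
Mar: 31 days, starts Sun → 5 of Sun, Mon, Tue ✓
Apr: 30 days, starts Wed → 5 of Wed, Thu
May: 31 days, starts Fri → 5 of Fri, Sat, Sun
Jun: 30 days, starts Mon → 5 of Mon, Tue ✓
Jul: 31 days, starts Wed → 5 of Wed, Thu, Fri
Aug: 31 days, starts Sat → 5 of Sat, Sun, Mon
Sep: 30 days, starts Tue → 5 of Tue, Wed ✓
Oct: 31 days, starts Thu → 5 of Thu, Fri, Sat
Nov: 30 days, starts Sun → 5 of Sun, Mon
Dec: 31 days, starts Tue → 5 of Tue, Wed, Thu ✓
Months with five Tuesdays: Mar, Jun, Sep, Dec.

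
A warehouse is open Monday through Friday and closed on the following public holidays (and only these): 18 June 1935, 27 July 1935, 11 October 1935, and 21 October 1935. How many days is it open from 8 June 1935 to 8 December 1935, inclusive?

127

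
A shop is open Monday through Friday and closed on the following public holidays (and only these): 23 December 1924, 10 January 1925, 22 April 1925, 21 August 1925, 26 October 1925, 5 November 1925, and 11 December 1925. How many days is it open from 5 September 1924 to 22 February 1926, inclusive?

5 September 1924 is a Friday.
The range spans 536 days (inclusive of both endpoints).
536 = 7 × 76 + 4, so there are 76 full weeks plus 4 extra days.
Each full week contributes 5 weekdays (Mon–Fri): 76 × 5 = 380.
The 4 extra days are Fri, Sat, Sun, Mon — 2 of them qualify.
Total: 380 + 2 = 382.
Holidays: 23 December 1924 (Tue); 10 January 1925 (Sat); 22 April 1925 (Wed); 21 August 1925 (Fri); 26 October 1925 (Mon); 5 November 1925 (Thu); 11 December 1925 (Fri).
6 of the 7 holidays fall on weekdays; the rest are weekends and were already excluded.
Business days: 382 − 6 = 376.

376 working days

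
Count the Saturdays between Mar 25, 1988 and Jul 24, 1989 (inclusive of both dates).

70

Mar 25, 1988 is a Friday.
The range spans 487 days (inclusive of both endpoints).
487 = 7 × 69 + 4, so there are 69 full weeks plus 4 extra days.
Each full week contributes one Saturday: 69 so far.
The 4 extra days are Friday, Saturday, Sunday, Monday — 1 of them qualifies.
Total: 69 + 1 = 70.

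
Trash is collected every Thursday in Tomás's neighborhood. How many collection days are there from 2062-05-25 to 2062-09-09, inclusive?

16

2062-05-25 is a Thursday.
The range spans 108 days (inclusive of both endpoints).
108 = 7 × 15 + 3, so there are 15 full weeks plus 3 extra days.
Each full week contributes one Thursday: 15 so far.
The 3 extra days are Thu, Fri, Sat — 1 of them qualifies.
Total: 15 + 1 = 16.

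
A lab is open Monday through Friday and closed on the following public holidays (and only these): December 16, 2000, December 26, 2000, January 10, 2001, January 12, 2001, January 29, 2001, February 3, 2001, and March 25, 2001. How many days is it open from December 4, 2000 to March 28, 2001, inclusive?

79

December 4, 2000 is a Monday.
The range spans 115 days (inclusive of both endpoints).
115 = 7 × 16 + 3, so there are 16 full weeks plus 3 extra days.
Each full week contributes 5 weekdays (Mon–Fri): 16 × 5 = 80.
The 3 extra days are Monday, Tuesday, Wednesday — 3 of them qualify.
Total: 80 + 3 = 83.
Holidays: December 16, 2000 (Sat); December 26, 2000 (Tue); January 10, 2001 (Wed); January 12, 2001 (Fri); January 29, 2001 (Mon); February 3, 2001 (Sat); March 25, 2001 (Sun).
4 of the 7 holidays fall on weekdays; the rest are weekends and were already excluded.
Business days: 83 − 4 = 79.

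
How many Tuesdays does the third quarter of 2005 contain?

13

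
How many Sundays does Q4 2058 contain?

October 1, 2058 is a Tuesday.
From October 1, 2058 to December 31, 2058 is 92 days inclusive.
92 = 7 × 13 + 1, so there are 13 full weeks plus 1 extra day.
Each full week contributes one Sunday: 13 so far.
The 1 extra day is Tue — none qualify.
Total: 13 + 0 = 13.

13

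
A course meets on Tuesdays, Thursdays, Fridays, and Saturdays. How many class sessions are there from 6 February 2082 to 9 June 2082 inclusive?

6 February 2082 is a Friday.
From 6 February 2082 to 9 June 2082 is 124 days inclusive.
124 = 7 × 17 + 5, so there are 17 full weeks plus 5 extra days.
Each full week contributes 4 days from the set (Tue, Thu, Fri, Sat): 17 × 4 = 68.
The 5 extra days are Fri, Sat, Sun, Mon, Tue — 3 of them qualify.
Total: 68 + 3 = 71.

71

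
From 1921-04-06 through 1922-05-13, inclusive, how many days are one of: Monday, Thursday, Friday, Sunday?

1921-04-06 is a Wednesday.
The range spans 403 days (inclusive of both endpoints).
403 = 7 × 57 + 4, so there are 57 full weeks plus 4 extra days.
Each full week contributes 4 days from the set (Mon, Thu, Fri, Sun): 57 × 4 = 228.
The 4 extra days are Wednesday, Thursday, Friday, Saturday — 2 of them qualify.
Total: 228 + 2 = 230.

230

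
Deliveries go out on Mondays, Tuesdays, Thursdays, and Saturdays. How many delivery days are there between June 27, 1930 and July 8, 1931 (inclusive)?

June 27, 1930 is a Friday.
The range spans 377 days (inclusive of both endpoints).
377 = 7 × 53 + 6, so there are 53 full weeks plus 6 extra days.
Each full week contributes 4 days from the set (Mon, Tue, Thu, Sat): 53 × 4 = 212.
The 6 extra days are Friday, Saturday, Sunday, Monday, Tuesday, Wednesday — 3 of them qualify.
Total: 212 + 3 = 215.

215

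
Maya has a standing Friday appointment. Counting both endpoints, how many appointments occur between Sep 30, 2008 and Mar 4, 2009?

Sep 30, 2008 is a Tuesday.
From Sep 30, 2008 to Mar 4, 2009 is 156 days inclusive.
156 = 7 × 22 + 2, so there are 22 full weeks plus 2 extra days.
Each full week contributes one Friday: 22 so far.
The 2 extra days are Tue, Wed — none qualify.
Total: 22 + 0 = 22.

22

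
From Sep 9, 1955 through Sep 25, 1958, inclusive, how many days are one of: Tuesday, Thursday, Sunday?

Sep 9, 1955 is a Friday.
That's 1113 days from start to end, counting both.
1113 = 7 × 159, so the span is exactly 159 full weeks.
Each full week contributes 3 days from the set (Tue, Thu, Sun): 159 × 3 = 477.

477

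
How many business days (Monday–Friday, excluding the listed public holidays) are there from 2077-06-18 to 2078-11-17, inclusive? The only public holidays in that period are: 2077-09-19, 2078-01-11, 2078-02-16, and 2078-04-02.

368

2077-06-18 is a Friday.
The range spans 518 days (inclusive of both endpoints).
518 = 7 × 74, so the span is exactly 74 full weeks.
Each full week contributes 5 weekdays (Mon–Fri): 74 × 5 = 370.
Total: 370.
Holidays: 2077-09-19 (Sun); 2078-01-11 (Tue); 2078-02-16 (Wed); 2078-04-02 (Sat).
2 of the 4 holidays fall on weekdays; the rest are weekends and were already excluded.
Business days: 370 − 2 = 368.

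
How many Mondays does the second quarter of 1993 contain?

1 April 1993 is a Thursday.
That's 91 days from start to end, counting both.
91 = 7 × 13, so the span is exactly 13 full weeks.
Each full week contributes one Monday: 13 so far.
Total: 13.

13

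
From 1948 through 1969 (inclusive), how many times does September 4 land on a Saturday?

3

Day of week of September 4 in each year:
1948: Sat ✓, 1949: Sun, 1950: Mon, 1951: Tue, 1952: Thu, 1953: Fri, 1954: Sat ✓, 1955: Sun, 1956: Tue, 1957: Wed, 1958: Thu, 1959: Fri, 1960: Sun, 1961: Mon, 1962: Tue, 1963: Wed, 1964: Fri, 1965: Sat ✓, 1966: Sun, 1967: Mon, 1968: Wed, 1969: Thu
Saturdays: 1948, 1954, 1965.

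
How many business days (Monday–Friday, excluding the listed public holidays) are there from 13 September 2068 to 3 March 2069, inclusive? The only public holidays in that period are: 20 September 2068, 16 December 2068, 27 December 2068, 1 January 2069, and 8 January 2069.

118

13 September 2068 is a Thursday.
The range spans 172 days (inclusive of both endpoints).
172 = 7 × 24 + 4, so there are 24 full weeks plus 4 extra days.
Each full week contributes 5 weekdays (Mon–Fri): 24 × 5 = 120.
The 4 extra days are Thu, Fri, Sat, Sun — 2 of them qualify.
Total: 120 + 2 = 122.
Holidays: 20 September 2068 (Thu); 16 December 2068 (Sun); 27 December 2068 (Thu); 1 January 2069 (Tue); 8 January 2069 (Tue).
4 of the 5 holidays fall on weekdays; the rest are weekends and were already excluded.
Business days: 122 − 4 = 118.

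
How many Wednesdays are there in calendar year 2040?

January 1, 2040 is a Sunday.
The range spans 366 days (inclusive of both endpoints).
366 = 7 × 52 + 2, so there are 52 full weeks plus 2 extra days.
Each full week contributes one Wednesday: 52 so far.
The 2 extra days are Sun, Mon — none qualify.
Total: 52 + 0 = 52.

52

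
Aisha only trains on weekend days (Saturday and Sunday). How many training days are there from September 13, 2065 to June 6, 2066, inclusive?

77

September 13, 2065 is a Sunday.
From September 13, 2065 to June 6, 2066 is 267 days inclusive.
267 = 7 × 38 + 1, so there are 38 full weeks plus 1 extra day.
Each full week contributes 2 weekend days (Sat, Sun): 38 × 2 = 76.
The 1 extra day is Sun — 1 of them qualifies.
Total: 76 + 1 = 77.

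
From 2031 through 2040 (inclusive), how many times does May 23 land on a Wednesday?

Day of week of May 23 in each year:
2031: Fri, 2032: Sun, 2033: Mon, 2034: Tue, 2035: Wed ✓, 2036: Fri, 2037: Sat, 2038: Sun, 2039: Mon, 2040: Wed ✓
Wednesdays: 2035, 2040.

2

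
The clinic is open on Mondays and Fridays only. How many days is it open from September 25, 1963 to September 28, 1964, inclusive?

September 25, 1963 is a Wednesday.
That's 370 days from start to end, counting both.
370 = 7 × 52 + 6, so there are 52 full weeks plus 6 extra days.
Each full week contributes 2 days from the set (Mon, Fri): 52 × 2 = 104.
The 6 extra days are Wed, Thu, Fri, Sat, Sun, Mon — 2 of them qualify.
Total: 104 + 2 = 106.

106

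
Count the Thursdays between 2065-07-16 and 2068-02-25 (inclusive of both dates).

2065-07-16 is a Thursday.
From 2065-07-16 to 2068-02-25 is 955 days inclusive.
955 = 7 × 136 + 3, so there are 136 full weeks plus 3 extra days.
Each full week contributes one Thursday: 136 so far.
The 3 extra days are Thu, Fri, Sat — 1 of them qualifies.
Total: 136 + 1 = 137.

137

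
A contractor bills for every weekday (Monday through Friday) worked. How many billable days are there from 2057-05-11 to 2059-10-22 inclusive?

2057-05-11 is a Friday.
That's 895 days from start to end, counting both.
895 = 7 × 127 + 6, so there are 127 full weeks plus 6 extra days.
Each full week contributes 5 weekdays (Mon–Fri): 127 × 5 = 635.
The 6 extra days are Friday, Saturday, Sunday, Monday, Tuesday, Wednesday — 4 of them qualify.
Total: 635 + 4 = 639.

639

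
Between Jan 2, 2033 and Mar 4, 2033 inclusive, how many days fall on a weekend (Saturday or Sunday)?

Jan 2, 2033 is a Sunday.
The range spans 62 days (inclusive of both endpoints).
62 = 7 × 8 + 6, so there are 8 full weeks plus 6 extra days.
Each full week contributes 2 weekend days (Sat, Sun): 8 × 2 = 16.
The 6 extra days are Sunday, Monday, Tuesday, Wednesday, Thursday, Friday — 1 of them qualifies.
Total: 16 + 1 = 17.

17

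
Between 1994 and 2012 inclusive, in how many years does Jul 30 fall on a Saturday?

Day of week of July 30 in each year:
1994: Sat ✓, 1995: Sun, 1996: Tue, 1997: Wed, 1998: Thu, 1999: Fri, 2000: Sun, 2001: Mon, 2002: Tue, 2003: Wed, 2004: Fri, 2005: Sat ✓, 2006: Sun, 2007: Mon, 2008: Wed, 2009: Thu, 2010: Fri, 2011: Sat ✓, 2012: Mon
Saturdays: 1994, 2005, 2011.

3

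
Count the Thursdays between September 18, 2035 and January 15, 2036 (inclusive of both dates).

September 18, 2035 is a Tuesday.
From September 18, 2035 to January 15, 2036 is 120 days inclusive.
120 = 7 × 17 + 1, so there are 17 full weeks plus 1 extra day.
Each full week contributes one Thursday: 17 so far.
The 1 extra day is Tue — none qualify.
Total: 17 + 0 = 17.

17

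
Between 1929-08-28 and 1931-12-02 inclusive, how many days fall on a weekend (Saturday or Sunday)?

1929-08-28 is a Wednesday.
From 1929-08-28 to 1931-12-02 is 827 days inclusive.
827 = 7 × 118 + 1, so there are 118 full weeks plus 1 extra day.
Each full week contributes 2 weekend days (Sat, Sun): 118 × 2 = 236.
The 1 extra day is Wed — none qualify.
Total: 236 + 0 = 236.

236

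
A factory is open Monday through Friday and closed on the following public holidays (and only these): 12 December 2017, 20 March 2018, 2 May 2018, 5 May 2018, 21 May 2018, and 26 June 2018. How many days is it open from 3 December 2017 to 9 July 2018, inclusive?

151

3 December 2017 is a Sunday.
That's 219 days from start to end, counting both.
219 = 7 × 31 + 2, so there are 31 full weeks plus 2 extra days.
Each full week contributes 5 weekdays (Mon–Fri): 31 × 5 = 155.
The 2 extra days are Sun, Mon — 1 of them qualifies.
Total: 155 + 1 = 156.
Holidays: 12 December 2017 (Tue); 20 March 2018 (Tue); 2 May 2018 (Wed); 5 May 2018 (Sat); 21 May 2018 (Mon); 26 June 2018 (Tue).
5 of the 6 holidays fall on weekdays; the rest are weekends and were already excluded.
Business days: 156 − 5 = 151.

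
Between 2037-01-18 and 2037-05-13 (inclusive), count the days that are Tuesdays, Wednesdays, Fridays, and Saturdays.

2037-01-18 is a Sunday.
The range spans 116 days (inclusive of both endpoints).
116 = 7 × 16 + 4, so there are 16 full weeks plus 4 extra days.
Each full week contributes 4 days from the set (Tue, Wed, Fri, Sat): 16 × 4 = 64.
The 4 extra days are Sunday, Monday, Tuesday, Wednesday — 2 of them qualify.
Total: 64 + 2 = 66.

66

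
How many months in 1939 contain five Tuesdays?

4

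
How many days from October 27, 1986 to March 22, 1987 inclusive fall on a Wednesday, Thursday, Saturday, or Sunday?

84

October 27, 1986 is a Monday.
From October 27, 1986 to March 22, 1987 is 147 days inclusive.
147 = 7 × 21, so the span is exactly 21 full weeks.
Each full week contributes 4 days from the set (Wed, Thu, Sat, Sun): 21 × 4 = 84.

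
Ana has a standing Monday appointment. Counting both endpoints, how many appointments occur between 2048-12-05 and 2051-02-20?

116

2048-12-05 is a Saturday.
That's 808 days from start to end, counting both.
808 = 7 × 115 + 3, so there are 115 full weeks plus 3 extra days.
Each full week contributes one Monday: 115 so far.
The 3 extra days are Sat, Sun, Mon — 1 of them qualifies.
Total: 115 + 1 = 116.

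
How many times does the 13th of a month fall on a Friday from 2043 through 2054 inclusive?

Friday-the-13ths by year:
2043: Feb, Mar, Nov
2044: May
2045: Jan, Oct
2046: Apr, Jul
2047: Sep, Dec
2048: Mar, Nov
2049: Aug
2050: May
2051: Jan, Oct
2052: Sep, Dec
2053: Jun
2054: Feb, Mar, Nov

22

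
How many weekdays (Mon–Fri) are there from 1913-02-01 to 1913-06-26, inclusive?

104

1913-02-01 is a Saturday.
The range spans 146 days (inclusive of both endpoints).
146 = 7 × 20 + 6, so there are 20 full weeks plus 6 extra days.
Each full week contributes 5 weekdays (Mon–Fri): 20 × 5 = 100.
The 6 extra days are Sat, Sun, Mon, Tue, Wed, Thu — 4 of them qualify.
Total: 100 + 4 = 104.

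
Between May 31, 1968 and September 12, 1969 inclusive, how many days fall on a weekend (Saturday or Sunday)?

134

May 31, 1968 is a Friday.
From May 31, 1968 to September 12, 1969 is 470 days inclusive.
470 = 7 × 67 + 1, so there are 67 full weeks plus 1 extra day.
Each full week contributes 2 weekend days (Sat, Sun): 67 × 2 = 134.
The 1 extra day is Friday — none qualify.
Total: 134 + 0 = 134.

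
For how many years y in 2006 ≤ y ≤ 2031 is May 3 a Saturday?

4

Day of week of May 3 in each year:
2006: Wed, 2007: Thu, 2008: Sat ✓, 2009: Sun, 2010: Mon, 2011: Tue, 2012: Thu, 2013: Fri, 2014: Sat ✓, 2015: Sun, 2016: Tue, 2017: Wed, 2018: Thu, 2019: Fri, 2020: Sun, 2021: Mon, 2022: Tue, 2023: Wed, 2024: Fri, 2025: Sat ✓, 2026: Sun, 2027: Mon, 2028: Wed, 2029: Thu, 2030: Fri, 2031: Sat ✓
Saturdays: 2008, 2014, 2025, 2031.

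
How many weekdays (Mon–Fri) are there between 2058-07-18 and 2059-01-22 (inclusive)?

2058-07-18 is a Thursday.
From 2058-07-18 to 2059-01-22 is 189 days inclusive.
189 = 7 × 27, so the span is exactly 27 full weeks.
Each full week contributes 5 weekdays (Mon–Fri): 27 × 5 = 135.
Total: 135.

135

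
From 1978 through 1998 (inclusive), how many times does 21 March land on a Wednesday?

Day of week of March 21 in each year:
1978: Tue, 1979: Wed ✓, 1980: Fri, 1981: Sat, 1982: Sun, 1983: Mon, 1984: Wed ✓, 1985: Thu, 1986: Fri, 1987: Sat, 1988: Mon, 1989: Tue, 1990: Wed ✓, 1991: Thu, 1992: Sat, 1993: Sun, 1994: Mon, 1995: Tue, 1996: Thu, 1997: Fri, 1998: Sat
Wednesdays: 1979, 1984, 1990.

3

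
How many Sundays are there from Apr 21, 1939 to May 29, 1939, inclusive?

6 Sundays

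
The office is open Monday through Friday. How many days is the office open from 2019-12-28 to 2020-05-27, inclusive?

108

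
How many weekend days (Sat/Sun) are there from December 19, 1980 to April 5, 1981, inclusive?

32

December 19, 1980 is a Friday.
The range spans 108 days (inclusive of both endpoints).
108 = 7 × 15 + 3, so there are 15 full weeks plus 3 extra days.
Each full week contributes 2 weekend days (Sat, Sun): 15 × 2 = 30.
The 3 extra days are Fri, Sat, Sun — 2 of them qualify.
Total: 30 + 2 = 32.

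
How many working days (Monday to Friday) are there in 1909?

261 weekdays

1 January 1909 is a Friday.
That's 365 days from start to end, counting both.
365 = 7 × 52 + 1, so there are 52 full weeks plus 1 extra day.
Each full week contributes 5 weekdays (Mon–Fri): 52 × 5 = 260.
The 1 extra day is Friday — 1 of them qualifies.
Total: 260 + 1 = 261.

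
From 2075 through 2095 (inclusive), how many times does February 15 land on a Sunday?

Day of week of February 15 in each year:
2075: Fri, 2076: Sat, 2077: Mon, 2078: Tue, 2079: Wed, 2080: Thu, 2081: Sat, 2082: Sun ✓, 2083: Mon, 2084: Tue, 2085: Thu, 2086: Fri, 2087: Sat, 2088: Sun ✓, 2089: Tue, 2090: Wed, 2091: Thu, 2092: Fri, 2093: Sun ✓, 2094: Mon, 2095: Tue
Sundays: 2082, 2088, 2093.

3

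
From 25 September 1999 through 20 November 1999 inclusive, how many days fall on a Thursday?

25 September 1999 is a Saturday.
The range spans 57 days (inclusive of both endpoints).
57 = 7 × 8 + 1, so there are 8 full weeks plus 1 extra day.
Each full week contributes one Thursday: 8 so far.
The 1 extra day is Sat — none qualify.
Total: 8 + 0 = 8.

8 Thursdays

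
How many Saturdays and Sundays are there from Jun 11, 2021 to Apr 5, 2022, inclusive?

Jun 11, 2021 is a Friday.
That's 299 days from start to end, counting both.
299 = 7 × 42 + 5, so there are 42 full weeks plus 5 extra days.
Each full week contributes 2 weekend days (Sat, Sun): 42 × 2 = 84.
The 5 extra days are Fri, Sat, Sun, Mon, Tue — 2 of them qualify.
Total: 84 + 2 = 86.

86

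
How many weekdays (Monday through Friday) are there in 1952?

1 January 1952 is a Tuesday.
That's 366 days from start to end, counting both.
366 = 7 × 52 + 2, so there are 52 full weeks plus 2 extra days.
Each full week contributes 5 weekdays (Mon–Fri): 52 × 5 = 260.
The 2 extra days are Tue, Wed — 2 of them qualify.
Total: 260 + 2 = 262.

262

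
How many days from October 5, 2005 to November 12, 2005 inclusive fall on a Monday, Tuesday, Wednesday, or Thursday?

22

October 5, 2005 is a Wednesday.
From October 5, 2005 to November 12, 2005 is 39 days inclusive.
39 = 7 × 5 + 4, so there are 5 full weeks plus 4 extra days.
Each full week contributes 4 days from the set (Mon, Tue, Wed, Thu): 5 × 4 = 20.
The 4 extra days are Wed, Thu, Fri, Sat — 2 of them qualify.
Total: 20 + 2 = 22.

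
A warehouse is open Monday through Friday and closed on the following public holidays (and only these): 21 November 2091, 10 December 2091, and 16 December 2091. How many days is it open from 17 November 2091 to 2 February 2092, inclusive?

17 November 2091 is a Saturday.
The range spans 78 days (inclusive of both endpoints).
78 = 7 × 11 + 1, so there are 11 full weeks plus 1 extra day.
Each full week contributes 5 weekdays (Mon–Fri): 11 × 5 = 55.
The 1 extra day is Sat — none qualify.
Total: 55 + 0 = 55.
Holidays: 21 November 2091 (Wed); 10 December 2091 (Mon); 16 December 2091 (Sun).
2 of the 3 holidays fall on weekdays; the rest are weekends and were already excluded.
Business days: 55 − 2 = 53.

53 business days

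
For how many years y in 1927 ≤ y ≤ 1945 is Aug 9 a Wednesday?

3

Day of week of August 9 in each year:
1927: Tue, 1928: Thu, 1929: Fri, 1930: Sat, 1931: Sun, 1932: Tue, 1933: Wed ✓, 1934: Thu, 1935: Fri, 1936: Sun, 1937: Mon, 1938: Tue, 1939: Wed ✓, 1940: Fri, 1941: Sat, 1942: Sun, 1943: Mon, 1944: Wed ✓, 1945: Thu
Wednesdays: 1933, 1939, 1944.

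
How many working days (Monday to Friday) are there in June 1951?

Jun 1, 1951 is a Friday.
From Jun 1, 1951 to Jun 30, 1951 is 30 days inclusive.
30 = 7 × 4 + 2, so there are 4 full weeks plus 2 extra days.
Each full week contributes 5 weekdays (Mon–Fri): 4 × 5 = 20.
The 2 extra days are Fri, Sat — 1 of them qualifies.
Total: 20 + 1 = 21.

21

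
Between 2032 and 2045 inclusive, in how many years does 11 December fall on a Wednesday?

Day of week of December 11 in each year:
2032: Sat, 2033: Sun, 2034: Mon, 2035: Tue, 2036: Thu, 2037: Fri, 2038: Sat, 2039: Sun, 2040: Tue, 2041: Wed ✓, 2042: Thu, 2043: Fri, 2044: Sun, 2045: Mon
Wednesdays: 2041.

1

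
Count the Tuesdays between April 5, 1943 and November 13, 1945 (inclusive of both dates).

137

April 5, 1943 is a Monday.
The range spans 954 days (inclusive of both endpoints).
954 = 7 × 136 + 2, so there are 136 full weeks plus 2 extra days.
Each full week contributes one Tuesday: 136 so far.
The 2 extra days are Mon, Tue — 1 of them qualifies.
Total: 136 + 1 = 137.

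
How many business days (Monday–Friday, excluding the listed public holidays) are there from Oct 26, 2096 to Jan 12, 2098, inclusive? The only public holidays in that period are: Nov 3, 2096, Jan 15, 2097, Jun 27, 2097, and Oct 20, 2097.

314

Oct 26, 2096 is a Friday.
From Oct 26, 2096 to Jan 12, 2098 is 444 days inclusive.
444 = 7 × 63 + 3, so there are 63 full weeks plus 3 extra days.
Each full week contributes 5 weekdays (Mon–Fri): 63 × 5 = 315.
The 3 extra days are Friday, Saturday, Sunday — 1 of them qualifies.
Total: 315 + 1 = 316.
Holidays: Nov 3, 2096 (Sat); Jan 15, 2097 (Tue); Jun 27, 2097 (Thu); Oct 20, 2097 (Sun).
2 of the 4 holidays fall on weekdays; the rest are weekends and were already excluded.
Business days: 316 − 2 = 314.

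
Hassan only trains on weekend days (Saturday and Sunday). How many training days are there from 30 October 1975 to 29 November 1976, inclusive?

114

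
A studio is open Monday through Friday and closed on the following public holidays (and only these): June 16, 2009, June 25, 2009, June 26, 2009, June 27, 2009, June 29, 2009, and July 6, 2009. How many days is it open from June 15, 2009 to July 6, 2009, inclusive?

June 15, 2009 is a Monday.
From June 15, 2009 to July 6, 2009 is 22 days inclusive.
22 = 7 × 3 + 1, so there are 3 full weeks plus 1 extra day.
Each full week contributes 5 weekdays (Mon–Fri): 3 × 5 = 15.
The 1 extra day is Mon — 1 of them qualifies.
Total: 15 + 1 = 16.
Holidays: June 16, 2009 (Tue); June 25, 2009 (Thu); June 26, 2009 (Fri); June 27, 2009 (Sat); June 29, 2009 (Mon); July 6, 2009 (Mon).
5 of the 6 holidays fall on weekdays; the rest are weekends and were already excluded.
Business days: 16 − 5 = 11.

11 business days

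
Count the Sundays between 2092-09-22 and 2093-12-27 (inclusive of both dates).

2092-09-22 is a Monday.
The range spans 462 days (inclusive of both endpoints).
462 = 7 × 66, so the span is exactly 66 full weeks.
Each full week contributes one Sunday: 66 so far.

66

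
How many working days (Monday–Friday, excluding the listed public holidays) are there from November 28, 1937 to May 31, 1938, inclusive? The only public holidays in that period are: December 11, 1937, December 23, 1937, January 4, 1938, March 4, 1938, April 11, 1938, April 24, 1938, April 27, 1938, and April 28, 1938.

November 28, 1937 is a Sunday.
From November 28, 1937 to May 31, 1938 is 185 days inclusive.
185 = 7 × 26 + 3, so there are 26 full weeks plus 3 extra days.
Each full week contributes 5 weekdays (Mon–Fri): 26 × 5 = 130.
The 3 extra days are Sun, Mon, Tue — 2 of them qualify.
Total: 130 + 2 = 132.
Holidays: December 11, 1937 (Sat); December 23, 1937 (Thu); January 4, 1938 (Tue); March 4, 1938 (Fri); April 11, 1938 (Mon); April 24, 1938 (Sun); April 27, 1938 (Wed); April 28, 1938 (Thu).
6 of the 8 holidays fall on weekdays; the rest are weekends and were already excluded.
Business days: 132 − 6 = 126.

126 working days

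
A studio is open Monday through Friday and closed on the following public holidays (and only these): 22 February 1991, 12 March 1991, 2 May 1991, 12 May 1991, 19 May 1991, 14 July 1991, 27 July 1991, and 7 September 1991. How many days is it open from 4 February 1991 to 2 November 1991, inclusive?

4 February 1991 is a Monday.
From 4 February 1991 to 2 November 1991 is 272 days inclusive.
272 = 7 × 38 + 6, so there are 38 full weeks plus 6 extra days.
Each full week contributes 5 weekdays (Mon–Fri): 38 × 5 = 190.
The 6 extra days are Monday, Tuesday, Wednesday, Thursday, Friday, Saturday — 5 of them qualify.
Total: 190 + 5 = 195.
Holidays: 22 February 1991 (Fri); 12 March 1991 (Tue); 2 May 1991 (Thu); 12 May 1991 (Sun); 19 May 1991 (Sun); 14 July 1991 (Sun); 27 July 1991 (Sat); 7 September 1991 (Sat).
3 of the 8 holidays fall on weekdays; the rest are weekends and were already excluded.
Business days: 195 − 3 = 192.

192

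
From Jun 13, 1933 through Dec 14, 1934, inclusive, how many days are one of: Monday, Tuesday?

Jun 13, 1933 is a Tuesday.
The range spans 550 days (inclusive of both endpoints).
550 = 7 × 78 + 4, so there are 78 full weeks plus 4 extra days.
Each full week contributes 2 days from the set (Mon, Tue): 78 × 2 = 156.
The 4 extra days are Tue, Wed, Thu, Fri — 1 of them qualifies.
Total: 156 + 1 = 157.

157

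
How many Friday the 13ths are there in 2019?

The 13th falls on a Friday when the month's 13th has weekday Fri.
Jan 13 is Sun; Feb 13 is Wed; Mar 13 is Wed; Apr 13 is Sat; May 13 is Mon; Jun 13 is Thu; Jul 13 is Sat; Aug 13 is Tue; Sep 13 is Fri ✓; Oct 13 is Sun; Nov 13 is Wed; Dec 13 is Fri ✓.
Friday the 13ths: Sep, Dec.

2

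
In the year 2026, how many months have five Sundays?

4

A month has five Sundays exactly when Sunday falls within its first (length − 28) days.
Jan: 31 days, starts Thu → 5 of Thu, Fri, Sat
Feb: 28 days, starts Sun → 5 of (none)
Mar: 31 days, starts Sun → 5 of Sun, Mon, Tue ✓
Apr: 30 days, starts Wed → 5 of Wed, Thu
May: 31 days, starts Fri → 5 of Fri, Sat, Sun ✓
Jun: 30 days, starts Mon → 5 of Mon, Tue
Jul: 31 days, starts Wed → 5 of Wed, Thu, Fri
Aug: 31 days, starts Sat → 5 of Sat, Sun, Mon ✓
Sep: 30 days, starts Tue → 5 of Tue, Wed
Oct: 31 days, starts Thu → 5 of Thu, Fri, Sat
Nov: 30 days, starts Sun → 5 of Sun, Mon ✓
Dec: 31 days, starts Tue → 5 of Tue, Wed, Thu
Months with five Sundays: Mar, May, Aug, Nov.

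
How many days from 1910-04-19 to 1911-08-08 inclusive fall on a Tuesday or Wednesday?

1910-04-19 is a Tuesday.
That's 477 days from start to end, counting both.
477 = 7 × 68 + 1, so there are 68 full weeks plus 1 extra day.
Each full week contributes 2 days from the set (Tue, Wed): 68 × 2 = 136.
The 1 extra day is Tue — 1 of them qualifies.
Total: 136 + 1 = 137.

137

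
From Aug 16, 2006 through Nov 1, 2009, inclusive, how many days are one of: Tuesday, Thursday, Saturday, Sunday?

671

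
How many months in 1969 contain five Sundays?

4

A month has five Sundays exactly when Sunday falls within its first (length − 28) days.
Jan: 31 days, starts Wed → 5 of Wed, Thu, Fri
Feb: 28 days, starts Sat → 5 of (none)
Mar: 31 days, starts Sat → 5 of Sat, Sun, Mon ✓
Apr: 30 days, starts Tue → 5 of Tue, Wed
May: 31 days, starts Thu → 5 of Thu, Fri, Sat
Jun: 30 days, starts Sun → 5 of Sun, Mon ✓
Jul: 31 days, starts Tue → 5 of Tue, Wed, Thu
Aug: 31 days, starts Fri → 5 of Fri, Sat, Sun ✓
Sep: 30 days, starts Mon → 5 of Mon, Tue
Oct: 31 days, starts Wed → 5 of Wed, Thu, Fri
Nov: 30 days, starts Sat → 5 of Sat, Sun ✓
Dec: 31 days, starts Mon → 5 of Mon, Tue, Wed
Months with five Sundays: Mar, Jun, Aug, Nov.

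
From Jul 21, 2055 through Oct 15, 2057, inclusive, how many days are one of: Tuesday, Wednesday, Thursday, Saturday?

467

Jul 21, 2055 is a Wednesday.
From Jul 21, 2055 to Oct 15, 2057 is 818 days inclusive.
818 = 7 × 116 + 6, so there are 116 full weeks plus 6 extra days.
Each full week contributes 4 days from the set (Tue, Wed, Thu, Sat): 116 × 4 = 464.
The 6 extra days are Wed, Thu, Fri, Sat, Sun, Mon — 3 of them qualify.
Total: 464 + 3 = 467.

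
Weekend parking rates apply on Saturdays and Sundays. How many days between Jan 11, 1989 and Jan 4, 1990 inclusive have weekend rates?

Jan 11, 1989 is a Wednesday.
That's 359 days from start to end, counting both.
359 = 7 × 51 + 2, so there are 51 full weeks plus 2 extra days.
Each full week contributes 2 weekend days (Sat, Sun): 51 × 2 = 102.
The 2 extra days are Wed, Thu — none qualify.
Total: 102 + 0 = 102.

102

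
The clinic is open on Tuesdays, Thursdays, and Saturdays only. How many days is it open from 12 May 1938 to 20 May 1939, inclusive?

161

12 May 1938 is a Thursday.
From 12 May 1938 to 20 May 1939 is 374 days inclusive.
374 = 7 × 53 + 3, so there are 53 full weeks plus 3 extra days.
Each full week contributes 3 days from the set (Tue, Thu, Sat): 53 × 3 = 159.
The 3 extra days are Thursday, Friday, Saturday — 2 of them qualify.
Total: 159 + 2 = 161.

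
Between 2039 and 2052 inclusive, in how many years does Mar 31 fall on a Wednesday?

Day of week of March 31 in each year:
2039: Thu, 2040: Sat, 2041: Sun, 2042: Mon, 2043: Tue, 2044: Thu, 2045: Fri, 2046: Sat, 2047: Sun, 2048: Tue, 2049: Wed ✓, 2050: Thu, 2051: Fri, 2052: Sun
Wednesdays: 2049.

1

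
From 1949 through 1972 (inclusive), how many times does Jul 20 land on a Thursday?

4

Day of week of July 20 in each year:
1949: Wed, 1950: Thu ✓, 1951: Fri, 1952: Sun, 1953: Mon, 1954: Tue, 1955: Wed, 1956: Fri, 1957: Sat, 1958: Sun, 1959: Mon, 1960: Wed, 1961: Thu ✓, 1962: Fri, 1963: Sat, 1964: Mon, 1965: Tue, 1966: Wed, 1967: Thu ✓, 1968: Sat, 1969: Sun, 1970: Mon, 1971: Tue, 1972: Thu ✓
Thursdays: 1950, 1961, 1967, 1972.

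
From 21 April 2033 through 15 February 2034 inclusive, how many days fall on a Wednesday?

43

21 April 2033 is a Thursday.
From 21 April 2033 to 15 February 2034 is 301 days inclusive.
301 = 7 × 43, so the span is exactly 43 full weeks.
Each full week contributes one Wednesday: 43 so far.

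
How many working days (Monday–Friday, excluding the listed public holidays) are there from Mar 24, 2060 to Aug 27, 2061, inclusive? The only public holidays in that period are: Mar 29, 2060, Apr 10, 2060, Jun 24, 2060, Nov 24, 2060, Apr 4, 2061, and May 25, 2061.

368 working days

Mar 24, 2060 is a Wednesday.
The range spans 522 days (inclusive of both endpoints).
522 = 7 × 74 + 4, so there are 74 full weeks plus 4 extra days.
Each full week contributes 5 weekdays (Mon–Fri): 74 × 5 = 370.
The 4 extra days are Wed, Thu, Fri, Sat — 3 of them qualify.
Total: 370 + 3 = 373.
Holidays: Mar 29, 2060 (Mon); Apr 10, 2060 (Sat); Jun 24, 2060 (Thu); Nov 24, 2060 (Wed); Apr 4, 2061 (Mon); May 25, 2061 (Wed).
5 of the 6 holidays fall on weekdays; the rest are weekends and were already excluded.
Business days: 373 − 5 = 368.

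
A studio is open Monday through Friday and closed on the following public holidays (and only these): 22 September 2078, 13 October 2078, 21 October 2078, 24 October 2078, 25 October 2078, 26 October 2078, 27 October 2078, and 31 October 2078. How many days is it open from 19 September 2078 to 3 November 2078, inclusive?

26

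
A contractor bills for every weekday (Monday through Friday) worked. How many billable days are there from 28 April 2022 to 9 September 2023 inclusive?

357

28 April 2022 is a Thursday.
From 28 April 2022 to 9 September 2023 is 500 days inclusive.
500 = 7 × 71 + 3, so there are 71 full weeks plus 3 extra days.
Each full week contributes 5 weekdays (Mon–Fri): 71 × 5 = 355.
The 3 extra days are Thu, Fri, Sat — 2 of them qualify.
Total: 355 + 2 = 357.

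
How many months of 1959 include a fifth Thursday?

5

A month has five Thursdays exactly when Thursday falls within its first (length − 28) days.
Jan: 31 days, starts Thu → 5 of Thu, Fri, Sat ✓
Feb: 28 days, starts Sun → 5 of (none)
Mar: 31 days, starts Sun → 5 of Sun, Mon, Tue
Apr: 30 days, starts Wed → 5 of Wed, Thu ✓
May: 31 days, starts Fri → 5 of Fri, Sat, Sun
Jun: 30 days, starts Mon → 5 of Mon, Tue
Jul: 31 days, starts Wed → 5 of Wed, Thu, Fri ✓
Aug: 31 days, starts Sat → 5 of Sat, Sun, Mon
Sep: 30 days, starts Tue → 5 of Tue, Wed
Oct: 31 days, starts Thu → 5 of Thu, Fri, Sat ✓
Nov: 30 days, starts Sun → 5 of Sun, Mon
Dec: 31 days, starts Tue → 5 of Tue, Wed, Thu ✓
Months with five Thursdays: Jan, Apr, Jul, Oct, Dec.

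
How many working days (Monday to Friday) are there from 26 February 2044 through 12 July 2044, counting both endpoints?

26 February 2044 is a Friday.
From 26 February 2044 to 12 July 2044 is 138 days inclusive.
138 = 7 × 19 + 5, so there are 19 full weeks plus 5 extra days.
Each full week contributes 5 weekdays (Mon–Fri): 19 × 5 = 95.
The 5 extra days are Fri, Sat, Sun, Mon, Tue — 3 of them qualify.
Total: 95 + 3 = 98.

98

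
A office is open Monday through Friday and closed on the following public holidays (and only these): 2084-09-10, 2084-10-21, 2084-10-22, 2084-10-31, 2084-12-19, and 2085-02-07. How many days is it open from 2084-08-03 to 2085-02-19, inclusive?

140

2084-08-03 is a Thursday.
From 2084-08-03 to 2085-02-19 is 201 days inclusive.
201 = 7 × 28 + 5, so there are 28 full weeks plus 5 extra days.
Each full week contributes 5 weekdays (Mon–Fri): 28 × 5 = 140.
The 5 extra days are Thursday, Friday, Saturday, Sunday, Monday — 3 of them qualify.
Total: 140 + 3 = 143.
Holidays: 2084-09-10 (Sun); 2084-10-21 (Sat); 2084-10-22 (Sun); 2084-10-31 (Tue); 2084-12-19 (Tue); 2085-02-07 (Wed).
3 of the 6 holidays fall on weekdays; the rest are weekends and were already excluded.
Business days: 143 − 3 = 140.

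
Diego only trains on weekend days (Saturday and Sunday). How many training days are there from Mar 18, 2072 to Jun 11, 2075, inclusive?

Mar 18, 2072 is a Friday.
The range spans 1181 days (inclusive of both endpoints).
1181 = 7 × 168 + 5, so there are 168 full weeks plus 5 extra days.
Each full week contributes 2 weekend days (Sat, Sun): 168 × 2 = 336.
The 5 extra days are Friday, Saturday, Sunday, Monday, Tuesday — 2 of them qualify.
Total: 336 + 2 = 338.

338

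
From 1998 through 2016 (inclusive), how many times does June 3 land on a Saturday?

2

Day of week of June 3 in each year:
1998: Wed, 1999: Thu, 2000: Sat ✓, 2001: Sun, 2002: Mon, 2003: Tue, 2004: Thu, 2005: Fri, 2006: Sat ✓, 2007: Sun, 2008: Tue, 2009: Wed, 2010: Thu, 2011: Fri, 2012: Sun, 2013: Mon, 2014: Tue, 2015: Wed, 2016: Fri
Saturdays: 2000, 2006.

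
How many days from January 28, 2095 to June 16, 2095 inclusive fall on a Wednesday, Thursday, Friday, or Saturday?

80

January 28, 2095 is a Friday.
That's 140 days from start to end, counting both.
140 = 7 × 20, so the span is exactly 20 full weeks.
Each full week contributes 4 days from the set (Wed, Thu, Fri, Sat): 20 × 4 = 80.
Total: 80.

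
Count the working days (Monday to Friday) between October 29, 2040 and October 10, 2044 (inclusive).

October 29, 2040 is a Monday.
That's 1443 days from start to end, counting both.
1443 = 7 × 206 + 1, so there are 206 full weeks plus 1 extra day.
Each full week contributes 5 weekdays (Mon–Fri): 206 × 5 = 1030.
The 1 extra day is Mon — 1 of them qualifies.
Total: 1030 + 1 = 1031.

1031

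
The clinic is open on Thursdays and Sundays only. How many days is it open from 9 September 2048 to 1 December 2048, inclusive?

24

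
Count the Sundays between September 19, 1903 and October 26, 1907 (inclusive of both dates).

214 Sundays

September 19, 1903 is a Saturday.
From September 19, 1903 to October 26, 1907 is 1499 days inclusive.
1499 = 7 × 214 + 1, so there are 214 full weeks plus 1 extra day.
Each full week contributes one Sunday: 214 so far.
The 1 extra day is Saturday — none qualify.
Total: 214 + 0 = 214.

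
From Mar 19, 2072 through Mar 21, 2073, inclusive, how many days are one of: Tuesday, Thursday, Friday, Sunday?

Mar 19, 2072 is a Saturday.
That's 368 days from start to end, counting both.
368 = 7 × 52 + 4, so there are 52 full weeks plus 4 extra days.
Each full week contributes 4 days from the set (Tue, Thu, Fri, Sun): 52 × 4 = 208.
The 4 extra days are Saturday, Sunday, Monday, Tuesday — 2 of them qualify.
Total: 208 + 2 = 210.

210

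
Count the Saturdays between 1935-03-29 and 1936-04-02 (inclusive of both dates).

1935-03-29 is a Friday.
From 1935-03-29 to 1936-04-02 is 371 days inclusive.
371 = 7 × 53, so the span is exactly 53 full weeks.
Each full week contributes one Saturday: 53 so far.

53 Saturdays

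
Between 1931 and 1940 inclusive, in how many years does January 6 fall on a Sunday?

1

Day of week of January 6 in each year:
1931: Tue, 1932: Wed, 1933: Fri, 1934: Sat, 1935: Sun ✓, 1936: Mon, 1937: Wed, 1938: Thu, 1939: Fri, 1940: Sat
Sundays: 1935.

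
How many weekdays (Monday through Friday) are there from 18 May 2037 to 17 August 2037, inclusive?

18 May 2037 is a Monday.
From 18 May 2037 to 17 August 2037 is 92 days inclusive.
92 = 7 × 13 + 1, so there are 13 full weeks plus 1 extra day.
Each full week contributes 5 weekdays (Mon–Fri): 13 × 5 = 65.
The 1 extra day is Monday — 1 of them qualifies.
Total: 65 + 1 = 66.

66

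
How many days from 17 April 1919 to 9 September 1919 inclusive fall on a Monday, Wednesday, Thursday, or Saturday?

83

17 April 1919 is a Thursday.
From 17 April 1919 to 9 September 1919 is 146 days inclusive.
146 = 7 × 20 + 6, so there are 20 full weeks plus 6 extra days.
Each full week contributes 4 days from the set (Mon, Wed, Thu, Sat): 20 × 4 = 80.
The 6 extra days are Thursday, Friday, Saturday, Sunday, Monday, Tuesday — 3 of them qualify.
Total: 80 + 3 = 83.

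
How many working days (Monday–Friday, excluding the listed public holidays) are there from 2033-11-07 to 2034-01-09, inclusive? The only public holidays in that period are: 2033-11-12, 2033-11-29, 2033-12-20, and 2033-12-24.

2033-11-07 is a Monday.
That's 64 days from start to end, counting both.
64 = 7 × 9 + 1, so there are 9 full weeks plus 1 extra day.
Each full week contributes 5 weekdays (Mon–Fri): 9 × 5 = 45.
The 1 extra day is Mon — 1 of them qualifies.
Total: 45 + 1 = 46.
Holidays: 2033-11-12 (Sat); 2033-11-29 (Tue); 2033-12-20 (Tue); 2033-12-24 (Sat).
2 of the 4 holidays fall on weekdays; the rest are weekends and were already excluded.
Business days: 46 − 2 = 44.

44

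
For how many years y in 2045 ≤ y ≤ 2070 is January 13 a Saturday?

4

Day of week of January 13 in each year:
2045: Fri, 2046: Sat ✓, 2047: Sun, 2048: Mon, 2049: Wed, 2050: Thu, 2051: Fri, 2052: Sat ✓, 2053: Mon, 2054: Tue, 2055: Wed, 2056: Thu, 2057: Sat ✓, 2058: Sun, 2059: Mon, 2060: Tue, 2061: Thu, 2062: Fri, 2063: Sat ✓, 2064: Sun, 2065: Tue, 2066: Wed, 2067: Thu, 2068: Fri, 2069: Sun, 2070: Mon
Saturdays: 2046, 2052, 2057, 2063.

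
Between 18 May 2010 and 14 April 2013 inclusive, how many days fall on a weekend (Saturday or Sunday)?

18 May 2010 is a Tuesday.
That's 1063 days from start to end, counting both.
1063 = 7 × 151 + 6, so there are 151 full weeks plus 6 extra days.
Each full week contributes 2 weekend days (Sat, Sun): 151 × 2 = 302.
The 6 extra days are Tue, Wed, Thu, Fri, Sat, Sun — 2 of them qualify.
Total: 302 + 2 = 304.

304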